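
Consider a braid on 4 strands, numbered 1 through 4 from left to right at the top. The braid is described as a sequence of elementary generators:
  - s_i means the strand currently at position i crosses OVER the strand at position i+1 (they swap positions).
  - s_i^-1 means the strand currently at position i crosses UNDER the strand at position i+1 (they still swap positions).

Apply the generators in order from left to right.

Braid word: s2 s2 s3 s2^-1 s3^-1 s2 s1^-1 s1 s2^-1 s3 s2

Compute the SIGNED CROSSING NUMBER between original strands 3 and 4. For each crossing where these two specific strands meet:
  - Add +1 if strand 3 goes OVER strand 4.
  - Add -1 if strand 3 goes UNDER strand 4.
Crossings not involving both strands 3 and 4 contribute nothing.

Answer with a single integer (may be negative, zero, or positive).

Gen 1: crossing 2x3. Both 3&4? no. Sum: 0
Gen 2: crossing 3x2. Both 3&4? no. Sum: 0
Gen 3: 3 over 4. Both 3&4? yes. Contrib: +1. Sum: 1
Gen 4: crossing 2x4. Both 3&4? no. Sum: 1
Gen 5: crossing 2x3. Both 3&4? no. Sum: 1
Gen 6: 4 over 3. Both 3&4? yes. Contrib: -1. Sum: 0
Gen 7: crossing 1x3. Both 3&4? no. Sum: 0
Gen 8: crossing 3x1. Both 3&4? no. Sum: 0
Gen 9: 3 under 4. Both 3&4? yes. Contrib: -1. Sum: -1
Gen 10: crossing 3x2. Both 3&4? no. Sum: -1
Gen 11: crossing 4x2. Both 3&4? no. Sum: -1

Answer: -1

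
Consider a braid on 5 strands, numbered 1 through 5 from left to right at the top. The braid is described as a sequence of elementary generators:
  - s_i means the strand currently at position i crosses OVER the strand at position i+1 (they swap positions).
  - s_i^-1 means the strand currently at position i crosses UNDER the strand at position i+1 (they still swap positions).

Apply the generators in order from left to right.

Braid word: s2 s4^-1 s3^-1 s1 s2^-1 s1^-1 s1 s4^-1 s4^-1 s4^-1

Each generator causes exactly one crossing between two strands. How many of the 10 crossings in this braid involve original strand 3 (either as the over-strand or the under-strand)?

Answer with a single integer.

Answer: 4

Derivation:
Gen 1: crossing 2x3. Involves strand 3? yes. Count so far: 1
Gen 2: crossing 4x5. Involves strand 3? no. Count so far: 1
Gen 3: crossing 2x5. Involves strand 3? no. Count so far: 1
Gen 4: crossing 1x3. Involves strand 3? yes. Count so far: 2
Gen 5: crossing 1x5. Involves strand 3? no. Count so far: 2
Gen 6: crossing 3x5. Involves strand 3? yes. Count so far: 3
Gen 7: crossing 5x3. Involves strand 3? yes. Count so far: 4
Gen 8: crossing 2x4. Involves strand 3? no. Count so far: 4
Gen 9: crossing 4x2. Involves strand 3? no. Count so far: 4
Gen 10: crossing 2x4. Involves strand 3? no. Count so far: 4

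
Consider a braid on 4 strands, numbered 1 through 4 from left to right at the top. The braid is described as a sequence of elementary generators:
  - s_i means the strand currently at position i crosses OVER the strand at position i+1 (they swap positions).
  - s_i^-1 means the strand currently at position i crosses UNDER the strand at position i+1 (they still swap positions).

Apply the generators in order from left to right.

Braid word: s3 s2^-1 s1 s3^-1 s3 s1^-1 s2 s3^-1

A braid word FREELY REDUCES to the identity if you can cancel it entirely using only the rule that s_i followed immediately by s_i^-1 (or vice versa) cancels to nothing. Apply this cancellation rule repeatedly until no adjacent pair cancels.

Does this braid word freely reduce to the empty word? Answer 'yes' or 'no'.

Answer: yes

Derivation:
Gen 1 (s3): push. Stack: [s3]
Gen 2 (s2^-1): push. Stack: [s3 s2^-1]
Gen 3 (s1): push. Stack: [s3 s2^-1 s1]
Gen 4 (s3^-1): push. Stack: [s3 s2^-1 s1 s3^-1]
Gen 5 (s3): cancels prior s3^-1. Stack: [s3 s2^-1 s1]
Gen 6 (s1^-1): cancels prior s1. Stack: [s3 s2^-1]
Gen 7 (s2): cancels prior s2^-1. Stack: [s3]
Gen 8 (s3^-1): cancels prior s3. Stack: []
Reduced word: (empty)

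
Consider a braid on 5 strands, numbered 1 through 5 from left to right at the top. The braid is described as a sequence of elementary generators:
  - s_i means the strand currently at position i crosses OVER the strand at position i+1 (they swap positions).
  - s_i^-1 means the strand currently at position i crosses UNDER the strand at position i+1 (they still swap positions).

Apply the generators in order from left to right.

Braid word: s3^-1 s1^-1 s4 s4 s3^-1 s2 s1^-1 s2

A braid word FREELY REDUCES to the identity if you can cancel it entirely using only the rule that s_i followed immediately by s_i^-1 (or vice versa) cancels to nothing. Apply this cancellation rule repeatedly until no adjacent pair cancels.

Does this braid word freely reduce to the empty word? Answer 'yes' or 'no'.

Gen 1 (s3^-1): push. Stack: [s3^-1]
Gen 2 (s1^-1): push. Stack: [s3^-1 s1^-1]
Gen 3 (s4): push. Stack: [s3^-1 s1^-1 s4]
Gen 4 (s4): push. Stack: [s3^-1 s1^-1 s4 s4]
Gen 5 (s3^-1): push. Stack: [s3^-1 s1^-1 s4 s4 s3^-1]
Gen 6 (s2): push. Stack: [s3^-1 s1^-1 s4 s4 s3^-1 s2]
Gen 7 (s1^-1): push. Stack: [s3^-1 s1^-1 s4 s4 s3^-1 s2 s1^-1]
Gen 8 (s2): push. Stack: [s3^-1 s1^-1 s4 s4 s3^-1 s2 s1^-1 s2]
Reduced word: s3^-1 s1^-1 s4 s4 s3^-1 s2 s1^-1 s2

Answer: no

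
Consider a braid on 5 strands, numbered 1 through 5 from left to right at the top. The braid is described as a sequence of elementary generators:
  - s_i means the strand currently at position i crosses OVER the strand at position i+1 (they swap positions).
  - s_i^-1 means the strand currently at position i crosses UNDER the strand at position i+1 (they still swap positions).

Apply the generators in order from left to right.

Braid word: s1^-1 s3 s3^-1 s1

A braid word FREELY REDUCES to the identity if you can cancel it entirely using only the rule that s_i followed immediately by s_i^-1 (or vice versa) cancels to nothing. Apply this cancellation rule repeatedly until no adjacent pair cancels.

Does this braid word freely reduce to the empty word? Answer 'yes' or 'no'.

Gen 1 (s1^-1): push. Stack: [s1^-1]
Gen 2 (s3): push. Stack: [s1^-1 s3]
Gen 3 (s3^-1): cancels prior s3. Stack: [s1^-1]
Gen 4 (s1): cancels prior s1^-1. Stack: []
Reduced word: (empty)

Answer: yes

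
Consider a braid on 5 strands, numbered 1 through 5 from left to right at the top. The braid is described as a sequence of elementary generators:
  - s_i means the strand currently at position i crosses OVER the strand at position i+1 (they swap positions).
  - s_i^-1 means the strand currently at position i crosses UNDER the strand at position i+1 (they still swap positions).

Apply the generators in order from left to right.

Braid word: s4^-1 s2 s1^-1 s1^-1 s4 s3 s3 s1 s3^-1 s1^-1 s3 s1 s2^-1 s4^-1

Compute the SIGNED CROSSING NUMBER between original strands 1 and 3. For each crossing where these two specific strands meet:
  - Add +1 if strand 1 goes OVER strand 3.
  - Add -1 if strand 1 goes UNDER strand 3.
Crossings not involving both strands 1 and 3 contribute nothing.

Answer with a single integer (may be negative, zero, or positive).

Answer: 3

Derivation:
Gen 1: crossing 4x5. Both 1&3? no. Sum: 0
Gen 2: crossing 2x3. Both 1&3? no. Sum: 0
Gen 3: 1 under 3. Both 1&3? yes. Contrib: -1. Sum: -1
Gen 4: 3 under 1. Both 1&3? yes. Contrib: +1. Sum: 0
Gen 5: crossing 5x4. Both 1&3? no. Sum: 0
Gen 6: crossing 2x4. Both 1&3? no. Sum: 0
Gen 7: crossing 4x2. Both 1&3? no. Sum: 0
Gen 8: 1 over 3. Both 1&3? yes. Contrib: +1. Sum: 1
Gen 9: crossing 2x4. Both 1&3? no. Sum: 1
Gen 10: 3 under 1. Both 1&3? yes. Contrib: +1. Sum: 2
Gen 11: crossing 4x2. Both 1&3? no. Sum: 2
Gen 12: 1 over 3. Both 1&3? yes. Contrib: +1. Sum: 3
Gen 13: crossing 1x2. Both 1&3? no. Sum: 3
Gen 14: crossing 4x5. Both 1&3? no. Sum: 3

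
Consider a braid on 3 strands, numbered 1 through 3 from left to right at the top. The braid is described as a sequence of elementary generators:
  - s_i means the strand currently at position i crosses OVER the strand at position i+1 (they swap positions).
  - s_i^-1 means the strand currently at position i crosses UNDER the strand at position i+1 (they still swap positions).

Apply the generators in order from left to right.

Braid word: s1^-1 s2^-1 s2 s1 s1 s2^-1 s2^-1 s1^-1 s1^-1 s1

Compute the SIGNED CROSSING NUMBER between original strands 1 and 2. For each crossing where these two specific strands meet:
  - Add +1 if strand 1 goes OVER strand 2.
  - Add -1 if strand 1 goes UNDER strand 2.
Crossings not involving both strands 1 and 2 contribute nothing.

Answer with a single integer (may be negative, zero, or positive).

Answer: -2

Derivation:
Gen 1: 1 under 2. Both 1&2? yes. Contrib: -1. Sum: -1
Gen 2: crossing 1x3. Both 1&2? no. Sum: -1
Gen 3: crossing 3x1. Both 1&2? no. Sum: -1
Gen 4: 2 over 1. Both 1&2? yes. Contrib: -1. Sum: -2
Gen 5: 1 over 2. Both 1&2? yes. Contrib: +1. Sum: -1
Gen 6: crossing 1x3. Both 1&2? no. Sum: -1
Gen 7: crossing 3x1. Both 1&2? no. Sum: -1
Gen 8: 2 under 1. Both 1&2? yes. Contrib: +1. Sum: 0
Gen 9: 1 under 2. Both 1&2? yes. Contrib: -1. Sum: -1
Gen 10: 2 over 1. Both 1&2? yes. Contrib: -1. Sum: -2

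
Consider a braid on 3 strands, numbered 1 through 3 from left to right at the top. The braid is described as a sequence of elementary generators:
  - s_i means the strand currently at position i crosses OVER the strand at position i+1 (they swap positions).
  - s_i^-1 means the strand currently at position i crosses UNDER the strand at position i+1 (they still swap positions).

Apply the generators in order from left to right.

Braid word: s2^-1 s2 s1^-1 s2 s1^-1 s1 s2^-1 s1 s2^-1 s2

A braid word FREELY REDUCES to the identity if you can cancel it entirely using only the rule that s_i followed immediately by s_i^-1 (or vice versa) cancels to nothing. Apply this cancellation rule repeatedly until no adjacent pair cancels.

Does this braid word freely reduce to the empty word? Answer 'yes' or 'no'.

Answer: yes

Derivation:
Gen 1 (s2^-1): push. Stack: [s2^-1]
Gen 2 (s2): cancels prior s2^-1. Stack: []
Gen 3 (s1^-1): push. Stack: [s1^-1]
Gen 4 (s2): push. Stack: [s1^-1 s2]
Gen 5 (s1^-1): push. Stack: [s1^-1 s2 s1^-1]
Gen 6 (s1): cancels prior s1^-1. Stack: [s1^-1 s2]
Gen 7 (s2^-1): cancels prior s2. Stack: [s1^-1]
Gen 8 (s1): cancels prior s1^-1. Stack: []
Gen 9 (s2^-1): push. Stack: [s2^-1]
Gen 10 (s2): cancels prior s2^-1. Stack: []
Reduced word: (empty)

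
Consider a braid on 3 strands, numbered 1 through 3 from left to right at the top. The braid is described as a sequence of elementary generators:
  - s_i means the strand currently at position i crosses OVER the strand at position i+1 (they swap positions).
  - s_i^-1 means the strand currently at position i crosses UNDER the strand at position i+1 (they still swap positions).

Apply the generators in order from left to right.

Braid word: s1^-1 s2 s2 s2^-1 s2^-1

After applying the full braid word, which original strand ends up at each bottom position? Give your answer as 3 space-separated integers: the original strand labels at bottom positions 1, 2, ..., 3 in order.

Gen 1 (s1^-1): strand 1 crosses under strand 2. Perm now: [2 1 3]
Gen 2 (s2): strand 1 crosses over strand 3. Perm now: [2 3 1]
Gen 3 (s2): strand 3 crosses over strand 1. Perm now: [2 1 3]
Gen 4 (s2^-1): strand 1 crosses under strand 3. Perm now: [2 3 1]
Gen 5 (s2^-1): strand 3 crosses under strand 1. Perm now: [2 1 3]

Answer: 2 1 3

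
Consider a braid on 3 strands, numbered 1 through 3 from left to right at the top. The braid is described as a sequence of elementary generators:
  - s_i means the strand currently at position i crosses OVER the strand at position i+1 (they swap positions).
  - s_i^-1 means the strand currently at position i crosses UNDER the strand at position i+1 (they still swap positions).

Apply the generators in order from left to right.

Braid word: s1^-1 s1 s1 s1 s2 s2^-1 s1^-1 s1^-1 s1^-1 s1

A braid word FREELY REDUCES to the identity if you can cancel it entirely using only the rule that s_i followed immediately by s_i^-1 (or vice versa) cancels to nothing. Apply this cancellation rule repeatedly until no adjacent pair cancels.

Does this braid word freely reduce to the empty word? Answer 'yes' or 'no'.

Gen 1 (s1^-1): push. Stack: [s1^-1]
Gen 2 (s1): cancels prior s1^-1. Stack: []
Gen 3 (s1): push. Stack: [s1]
Gen 4 (s1): push. Stack: [s1 s1]
Gen 5 (s2): push. Stack: [s1 s1 s2]
Gen 6 (s2^-1): cancels prior s2. Stack: [s1 s1]
Gen 7 (s1^-1): cancels prior s1. Stack: [s1]
Gen 8 (s1^-1): cancels prior s1. Stack: []
Gen 9 (s1^-1): push. Stack: [s1^-1]
Gen 10 (s1): cancels prior s1^-1. Stack: []
Reduced word: (empty)

Answer: yes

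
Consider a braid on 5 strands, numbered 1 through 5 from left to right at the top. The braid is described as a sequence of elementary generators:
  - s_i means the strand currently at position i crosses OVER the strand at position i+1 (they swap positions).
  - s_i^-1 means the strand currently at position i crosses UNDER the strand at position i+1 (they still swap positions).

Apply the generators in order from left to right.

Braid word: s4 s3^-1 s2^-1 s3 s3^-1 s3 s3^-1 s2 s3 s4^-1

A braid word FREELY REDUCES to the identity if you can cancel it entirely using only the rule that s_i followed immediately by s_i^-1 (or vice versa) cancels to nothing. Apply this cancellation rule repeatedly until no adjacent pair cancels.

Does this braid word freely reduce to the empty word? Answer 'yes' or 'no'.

Answer: yes

Derivation:
Gen 1 (s4): push. Stack: [s4]
Gen 2 (s3^-1): push. Stack: [s4 s3^-1]
Gen 3 (s2^-1): push. Stack: [s4 s3^-1 s2^-1]
Gen 4 (s3): push. Stack: [s4 s3^-1 s2^-1 s3]
Gen 5 (s3^-1): cancels prior s3. Stack: [s4 s3^-1 s2^-1]
Gen 6 (s3): push. Stack: [s4 s3^-1 s2^-1 s3]
Gen 7 (s3^-1): cancels prior s3. Stack: [s4 s3^-1 s2^-1]
Gen 8 (s2): cancels prior s2^-1. Stack: [s4 s3^-1]
Gen 9 (s3): cancels prior s3^-1. Stack: [s4]
Gen 10 (s4^-1): cancels prior s4. Stack: []
Reduced word: (empty)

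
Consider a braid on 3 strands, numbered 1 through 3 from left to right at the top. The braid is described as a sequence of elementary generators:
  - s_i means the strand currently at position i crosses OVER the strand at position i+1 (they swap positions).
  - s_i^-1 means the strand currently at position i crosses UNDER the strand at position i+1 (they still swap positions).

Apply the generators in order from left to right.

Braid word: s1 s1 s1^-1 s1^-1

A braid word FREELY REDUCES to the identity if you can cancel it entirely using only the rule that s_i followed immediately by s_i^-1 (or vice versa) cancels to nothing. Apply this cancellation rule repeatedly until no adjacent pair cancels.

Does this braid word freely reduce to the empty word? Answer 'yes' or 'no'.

Answer: yes

Derivation:
Gen 1 (s1): push. Stack: [s1]
Gen 2 (s1): push. Stack: [s1 s1]
Gen 3 (s1^-1): cancels prior s1. Stack: [s1]
Gen 4 (s1^-1): cancels prior s1. Stack: []
Reduced word: (empty)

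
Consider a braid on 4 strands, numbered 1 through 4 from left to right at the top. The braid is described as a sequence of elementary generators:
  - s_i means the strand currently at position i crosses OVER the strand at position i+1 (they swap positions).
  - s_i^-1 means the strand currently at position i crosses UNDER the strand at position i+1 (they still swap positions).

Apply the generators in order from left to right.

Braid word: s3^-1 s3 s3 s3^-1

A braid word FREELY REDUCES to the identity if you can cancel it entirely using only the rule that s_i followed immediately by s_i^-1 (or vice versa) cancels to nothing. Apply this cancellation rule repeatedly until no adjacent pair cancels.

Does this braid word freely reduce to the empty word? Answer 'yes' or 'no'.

Answer: yes

Derivation:
Gen 1 (s3^-1): push. Stack: [s3^-1]
Gen 2 (s3): cancels prior s3^-1. Stack: []
Gen 3 (s3): push. Stack: [s3]
Gen 4 (s3^-1): cancels prior s3. Stack: []
Reduced word: (empty)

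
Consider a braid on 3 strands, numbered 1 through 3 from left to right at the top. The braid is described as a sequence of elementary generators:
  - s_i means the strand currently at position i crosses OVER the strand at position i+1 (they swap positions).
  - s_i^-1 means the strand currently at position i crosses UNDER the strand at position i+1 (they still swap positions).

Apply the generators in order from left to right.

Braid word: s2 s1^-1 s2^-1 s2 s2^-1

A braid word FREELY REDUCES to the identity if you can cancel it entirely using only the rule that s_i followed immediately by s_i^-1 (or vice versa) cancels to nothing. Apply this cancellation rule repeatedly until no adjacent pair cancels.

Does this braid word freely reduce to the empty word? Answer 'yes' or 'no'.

Answer: no

Derivation:
Gen 1 (s2): push. Stack: [s2]
Gen 2 (s1^-1): push. Stack: [s2 s1^-1]
Gen 3 (s2^-1): push. Stack: [s2 s1^-1 s2^-1]
Gen 4 (s2): cancels prior s2^-1. Stack: [s2 s1^-1]
Gen 5 (s2^-1): push. Stack: [s2 s1^-1 s2^-1]
Reduced word: s2 s1^-1 s2^-1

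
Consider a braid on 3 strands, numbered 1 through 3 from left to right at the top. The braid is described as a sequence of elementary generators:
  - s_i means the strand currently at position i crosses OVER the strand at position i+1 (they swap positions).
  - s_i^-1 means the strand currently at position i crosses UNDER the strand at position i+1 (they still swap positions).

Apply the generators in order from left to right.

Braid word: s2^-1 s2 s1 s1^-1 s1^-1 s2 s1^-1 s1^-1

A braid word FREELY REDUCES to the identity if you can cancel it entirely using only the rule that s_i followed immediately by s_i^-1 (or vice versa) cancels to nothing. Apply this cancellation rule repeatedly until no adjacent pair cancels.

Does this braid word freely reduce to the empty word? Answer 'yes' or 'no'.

Answer: no

Derivation:
Gen 1 (s2^-1): push. Stack: [s2^-1]
Gen 2 (s2): cancels prior s2^-1. Stack: []
Gen 3 (s1): push. Stack: [s1]
Gen 4 (s1^-1): cancels prior s1. Stack: []
Gen 5 (s1^-1): push. Stack: [s1^-1]
Gen 6 (s2): push. Stack: [s1^-1 s2]
Gen 7 (s1^-1): push. Stack: [s1^-1 s2 s1^-1]
Gen 8 (s1^-1): push. Stack: [s1^-1 s2 s1^-1 s1^-1]
Reduced word: s1^-1 s2 s1^-1 s1^-1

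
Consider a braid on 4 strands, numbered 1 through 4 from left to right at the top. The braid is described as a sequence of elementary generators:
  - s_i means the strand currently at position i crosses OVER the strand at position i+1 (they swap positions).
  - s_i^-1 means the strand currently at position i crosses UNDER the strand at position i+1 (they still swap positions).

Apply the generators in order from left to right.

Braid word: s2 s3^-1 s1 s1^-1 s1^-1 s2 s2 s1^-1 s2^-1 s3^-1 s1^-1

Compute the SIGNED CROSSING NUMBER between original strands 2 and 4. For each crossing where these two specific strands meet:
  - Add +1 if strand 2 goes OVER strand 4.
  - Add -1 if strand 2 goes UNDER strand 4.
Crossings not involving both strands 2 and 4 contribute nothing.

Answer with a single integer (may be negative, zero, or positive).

Gen 1: crossing 2x3. Both 2&4? no. Sum: 0
Gen 2: 2 under 4. Both 2&4? yes. Contrib: -1. Sum: -1
Gen 3: crossing 1x3. Both 2&4? no. Sum: -1
Gen 4: crossing 3x1. Both 2&4? no. Sum: -1
Gen 5: crossing 1x3. Both 2&4? no. Sum: -1
Gen 6: crossing 1x4. Both 2&4? no. Sum: -1
Gen 7: crossing 4x1. Both 2&4? no. Sum: -1
Gen 8: crossing 3x1. Both 2&4? no. Sum: -1
Gen 9: crossing 3x4. Both 2&4? no. Sum: -1
Gen 10: crossing 3x2. Both 2&4? no. Sum: -1
Gen 11: crossing 1x4. Both 2&4? no. Sum: -1

Answer: -1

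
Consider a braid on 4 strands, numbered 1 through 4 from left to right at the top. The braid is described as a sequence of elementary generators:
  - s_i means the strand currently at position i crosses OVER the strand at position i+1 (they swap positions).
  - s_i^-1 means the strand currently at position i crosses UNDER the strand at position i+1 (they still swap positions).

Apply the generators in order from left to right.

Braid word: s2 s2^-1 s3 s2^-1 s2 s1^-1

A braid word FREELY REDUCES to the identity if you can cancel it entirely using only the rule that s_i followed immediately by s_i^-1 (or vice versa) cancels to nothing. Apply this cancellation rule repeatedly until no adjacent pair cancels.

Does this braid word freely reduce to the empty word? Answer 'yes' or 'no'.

Answer: no

Derivation:
Gen 1 (s2): push. Stack: [s2]
Gen 2 (s2^-1): cancels prior s2. Stack: []
Gen 3 (s3): push. Stack: [s3]
Gen 4 (s2^-1): push. Stack: [s3 s2^-1]
Gen 5 (s2): cancels prior s2^-1. Stack: [s3]
Gen 6 (s1^-1): push. Stack: [s3 s1^-1]
Reduced word: s3 s1^-1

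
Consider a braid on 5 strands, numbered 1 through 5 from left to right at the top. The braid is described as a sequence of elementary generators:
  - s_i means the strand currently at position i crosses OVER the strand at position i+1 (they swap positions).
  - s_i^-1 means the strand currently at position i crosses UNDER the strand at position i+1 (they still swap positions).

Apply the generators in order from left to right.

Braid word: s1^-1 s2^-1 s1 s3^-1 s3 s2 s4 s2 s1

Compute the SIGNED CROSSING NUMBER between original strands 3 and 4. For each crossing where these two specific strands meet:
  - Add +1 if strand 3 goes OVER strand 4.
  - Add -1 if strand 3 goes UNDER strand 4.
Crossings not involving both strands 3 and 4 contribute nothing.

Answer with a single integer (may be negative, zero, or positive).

Answer: 0

Derivation:
Gen 1: crossing 1x2. Both 3&4? no. Sum: 0
Gen 2: crossing 1x3. Both 3&4? no. Sum: 0
Gen 3: crossing 2x3. Both 3&4? no. Sum: 0
Gen 4: crossing 1x4. Both 3&4? no. Sum: 0
Gen 5: crossing 4x1. Both 3&4? no. Sum: 0
Gen 6: crossing 2x1. Both 3&4? no. Sum: 0
Gen 7: crossing 4x5. Both 3&4? no. Sum: 0
Gen 8: crossing 1x2. Both 3&4? no. Sum: 0
Gen 9: crossing 3x2. Both 3&4? no. Sum: 0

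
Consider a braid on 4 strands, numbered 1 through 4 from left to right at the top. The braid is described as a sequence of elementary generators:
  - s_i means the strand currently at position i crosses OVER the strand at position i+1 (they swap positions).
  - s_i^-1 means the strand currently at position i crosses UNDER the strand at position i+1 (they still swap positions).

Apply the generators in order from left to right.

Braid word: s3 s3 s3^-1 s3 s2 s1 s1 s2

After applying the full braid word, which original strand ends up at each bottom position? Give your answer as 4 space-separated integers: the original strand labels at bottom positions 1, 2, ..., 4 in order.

Answer: 1 2 3 4

Derivation:
Gen 1 (s3): strand 3 crosses over strand 4. Perm now: [1 2 4 3]
Gen 2 (s3): strand 4 crosses over strand 3. Perm now: [1 2 3 4]
Gen 3 (s3^-1): strand 3 crosses under strand 4. Perm now: [1 2 4 3]
Gen 4 (s3): strand 4 crosses over strand 3. Perm now: [1 2 3 4]
Gen 5 (s2): strand 2 crosses over strand 3. Perm now: [1 3 2 4]
Gen 6 (s1): strand 1 crosses over strand 3. Perm now: [3 1 2 4]
Gen 7 (s1): strand 3 crosses over strand 1. Perm now: [1 3 2 4]
Gen 8 (s2): strand 3 crosses over strand 2. Perm now: [1 2 3 4]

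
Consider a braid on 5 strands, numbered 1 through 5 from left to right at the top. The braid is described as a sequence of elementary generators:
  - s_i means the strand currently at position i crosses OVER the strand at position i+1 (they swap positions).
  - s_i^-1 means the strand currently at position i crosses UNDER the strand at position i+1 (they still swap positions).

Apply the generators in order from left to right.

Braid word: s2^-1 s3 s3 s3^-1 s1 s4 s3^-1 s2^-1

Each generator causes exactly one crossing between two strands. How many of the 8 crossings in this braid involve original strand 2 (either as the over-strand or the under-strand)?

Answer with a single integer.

Answer: 5

Derivation:
Gen 1: crossing 2x3. Involves strand 2? yes. Count so far: 1
Gen 2: crossing 2x4. Involves strand 2? yes. Count so far: 2
Gen 3: crossing 4x2. Involves strand 2? yes. Count so far: 3
Gen 4: crossing 2x4. Involves strand 2? yes. Count so far: 4
Gen 5: crossing 1x3. Involves strand 2? no. Count so far: 4
Gen 6: crossing 2x5. Involves strand 2? yes. Count so far: 5
Gen 7: crossing 4x5. Involves strand 2? no. Count so far: 5
Gen 8: crossing 1x5. Involves strand 2? no. Count so far: 5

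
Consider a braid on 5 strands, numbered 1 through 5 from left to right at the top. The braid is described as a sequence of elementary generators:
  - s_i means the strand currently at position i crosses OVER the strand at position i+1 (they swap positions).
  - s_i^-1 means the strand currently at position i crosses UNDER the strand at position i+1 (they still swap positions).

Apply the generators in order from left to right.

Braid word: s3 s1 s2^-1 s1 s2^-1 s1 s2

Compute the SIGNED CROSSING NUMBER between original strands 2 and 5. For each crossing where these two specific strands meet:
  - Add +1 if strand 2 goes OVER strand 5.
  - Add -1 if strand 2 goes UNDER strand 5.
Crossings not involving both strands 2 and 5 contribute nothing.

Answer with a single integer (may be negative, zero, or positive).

Answer: 0

Derivation:
Gen 1: crossing 3x4. Both 2&5? no. Sum: 0
Gen 2: crossing 1x2. Both 2&5? no. Sum: 0
Gen 3: crossing 1x4. Both 2&5? no. Sum: 0
Gen 4: crossing 2x4. Both 2&5? no. Sum: 0
Gen 5: crossing 2x1. Both 2&5? no. Sum: 0
Gen 6: crossing 4x1. Both 2&5? no. Sum: 0
Gen 7: crossing 4x2. Both 2&5? no. Sum: 0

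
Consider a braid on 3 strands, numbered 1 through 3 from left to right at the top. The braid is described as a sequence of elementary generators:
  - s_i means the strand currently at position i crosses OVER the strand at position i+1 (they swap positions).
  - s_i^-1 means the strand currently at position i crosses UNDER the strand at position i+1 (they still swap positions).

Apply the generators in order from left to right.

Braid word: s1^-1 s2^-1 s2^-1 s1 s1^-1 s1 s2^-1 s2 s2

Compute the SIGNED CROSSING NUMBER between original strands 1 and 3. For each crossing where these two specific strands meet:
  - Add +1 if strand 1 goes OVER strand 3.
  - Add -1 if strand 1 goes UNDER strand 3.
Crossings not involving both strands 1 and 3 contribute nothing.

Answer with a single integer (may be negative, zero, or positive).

Answer: 0

Derivation:
Gen 1: crossing 1x2. Both 1&3? no. Sum: 0
Gen 2: 1 under 3. Both 1&3? yes. Contrib: -1. Sum: -1
Gen 3: 3 under 1. Both 1&3? yes. Contrib: +1. Sum: 0
Gen 4: crossing 2x1. Both 1&3? no. Sum: 0
Gen 5: crossing 1x2. Both 1&3? no. Sum: 0
Gen 6: crossing 2x1. Both 1&3? no. Sum: 0
Gen 7: crossing 2x3. Both 1&3? no. Sum: 0
Gen 8: crossing 3x2. Both 1&3? no. Sum: 0
Gen 9: crossing 2x3. Both 1&3? no. Sum: 0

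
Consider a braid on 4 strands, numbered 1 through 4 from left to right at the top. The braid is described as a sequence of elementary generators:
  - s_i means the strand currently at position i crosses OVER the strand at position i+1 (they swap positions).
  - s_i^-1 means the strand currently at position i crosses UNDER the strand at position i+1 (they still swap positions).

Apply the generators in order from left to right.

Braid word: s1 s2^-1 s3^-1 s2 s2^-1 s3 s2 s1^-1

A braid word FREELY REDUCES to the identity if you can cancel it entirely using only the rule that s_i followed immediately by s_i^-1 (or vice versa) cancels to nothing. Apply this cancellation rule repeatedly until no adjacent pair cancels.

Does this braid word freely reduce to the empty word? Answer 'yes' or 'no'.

Answer: yes

Derivation:
Gen 1 (s1): push. Stack: [s1]
Gen 2 (s2^-1): push. Stack: [s1 s2^-1]
Gen 3 (s3^-1): push. Stack: [s1 s2^-1 s3^-1]
Gen 4 (s2): push. Stack: [s1 s2^-1 s3^-1 s2]
Gen 5 (s2^-1): cancels prior s2. Stack: [s1 s2^-1 s3^-1]
Gen 6 (s3): cancels prior s3^-1. Stack: [s1 s2^-1]
Gen 7 (s2): cancels prior s2^-1. Stack: [s1]
Gen 8 (s1^-1): cancels prior s1. Stack: []
Reduced word: (empty)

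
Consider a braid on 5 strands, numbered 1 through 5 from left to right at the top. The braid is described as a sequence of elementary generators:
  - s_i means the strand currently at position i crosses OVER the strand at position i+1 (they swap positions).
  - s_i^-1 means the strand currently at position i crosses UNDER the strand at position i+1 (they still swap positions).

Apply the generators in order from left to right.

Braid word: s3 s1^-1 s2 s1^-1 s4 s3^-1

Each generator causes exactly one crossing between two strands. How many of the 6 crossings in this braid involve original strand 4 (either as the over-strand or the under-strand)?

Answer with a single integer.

Answer: 3

Derivation:
Gen 1: crossing 3x4. Involves strand 4? yes. Count so far: 1
Gen 2: crossing 1x2. Involves strand 4? no. Count so far: 1
Gen 3: crossing 1x4. Involves strand 4? yes. Count so far: 2
Gen 4: crossing 2x4. Involves strand 4? yes. Count so far: 3
Gen 5: crossing 3x5. Involves strand 4? no. Count so far: 3
Gen 6: crossing 1x5. Involves strand 4? no. Count so far: 3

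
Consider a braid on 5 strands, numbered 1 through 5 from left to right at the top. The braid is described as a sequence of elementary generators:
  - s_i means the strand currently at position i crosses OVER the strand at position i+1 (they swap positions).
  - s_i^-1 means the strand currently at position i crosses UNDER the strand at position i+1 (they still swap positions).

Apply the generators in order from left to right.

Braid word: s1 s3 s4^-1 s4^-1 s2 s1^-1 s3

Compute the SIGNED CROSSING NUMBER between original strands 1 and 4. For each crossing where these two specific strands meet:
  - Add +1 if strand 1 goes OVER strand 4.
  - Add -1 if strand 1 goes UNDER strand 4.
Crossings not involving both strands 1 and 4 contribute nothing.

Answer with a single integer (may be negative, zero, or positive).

Gen 1: crossing 1x2. Both 1&4? no. Sum: 0
Gen 2: crossing 3x4. Both 1&4? no. Sum: 0
Gen 3: crossing 3x5. Both 1&4? no. Sum: 0
Gen 4: crossing 5x3. Both 1&4? no. Sum: 0
Gen 5: 1 over 4. Both 1&4? yes. Contrib: +1. Sum: 1
Gen 6: crossing 2x4. Both 1&4? no. Sum: 1
Gen 7: crossing 1x3. Both 1&4? no. Sum: 1

Answer: 1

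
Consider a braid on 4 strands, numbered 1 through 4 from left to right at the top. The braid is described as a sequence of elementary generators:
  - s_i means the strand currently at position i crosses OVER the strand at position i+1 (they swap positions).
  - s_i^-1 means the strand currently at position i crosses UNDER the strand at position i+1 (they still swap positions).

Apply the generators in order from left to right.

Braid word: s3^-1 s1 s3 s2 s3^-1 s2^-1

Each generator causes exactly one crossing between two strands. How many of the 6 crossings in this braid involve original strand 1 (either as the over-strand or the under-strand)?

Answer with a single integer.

Answer: 3

Derivation:
Gen 1: crossing 3x4. Involves strand 1? no. Count so far: 0
Gen 2: crossing 1x2. Involves strand 1? yes. Count so far: 1
Gen 3: crossing 4x3. Involves strand 1? no. Count so far: 1
Gen 4: crossing 1x3. Involves strand 1? yes. Count so far: 2
Gen 5: crossing 1x4. Involves strand 1? yes. Count so far: 3
Gen 6: crossing 3x4. Involves strand 1? no. Count so far: 3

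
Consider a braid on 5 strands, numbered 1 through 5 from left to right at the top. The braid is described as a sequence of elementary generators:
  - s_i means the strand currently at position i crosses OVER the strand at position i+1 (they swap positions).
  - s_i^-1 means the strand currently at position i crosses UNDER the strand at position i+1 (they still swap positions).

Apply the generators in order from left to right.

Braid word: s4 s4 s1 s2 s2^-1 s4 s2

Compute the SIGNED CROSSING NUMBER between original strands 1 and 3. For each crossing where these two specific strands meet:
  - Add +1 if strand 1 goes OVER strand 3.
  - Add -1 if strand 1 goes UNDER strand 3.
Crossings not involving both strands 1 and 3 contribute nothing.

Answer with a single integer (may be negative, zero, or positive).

Answer: 3

Derivation:
Gen 1: crossing 4x5. Both 1&3? no. Sum: 0
Gen 2: crossing 5x4. Both 1&3? no. Sum: 0
Gen 3: crossing 1x2. Both 1&3? no. Sum: 0
Gen 4: 1 over 3. Both 1&3? yes. Contrib: +1. Sum: 1
Gen 5: 3 under 1. Both 1&3? yes. Contrib: +1. Sum: 2
Gen 6: crossing 4x5. Both 1&3? no. Sum: 2
Gen 7: 1 over 3. Both 1&3? yes. Contrib: +1. Sum: 3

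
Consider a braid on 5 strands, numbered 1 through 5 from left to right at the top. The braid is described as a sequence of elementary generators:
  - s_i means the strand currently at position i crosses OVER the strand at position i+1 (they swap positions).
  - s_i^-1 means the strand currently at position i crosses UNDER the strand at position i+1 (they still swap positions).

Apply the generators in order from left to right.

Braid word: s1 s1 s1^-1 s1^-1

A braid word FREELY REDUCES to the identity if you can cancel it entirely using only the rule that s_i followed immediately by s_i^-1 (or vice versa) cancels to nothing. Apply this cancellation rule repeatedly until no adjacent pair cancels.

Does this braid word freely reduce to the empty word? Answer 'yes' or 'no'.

Gen 1 (s1): push. Stack: [s1]
Gen 2 (s1): push. Stack: [s1 s1]
Gen 3 (s1^-1): cancels prior s1. Stack: [s1]
Gen 4 (s1^-1): cancels prior s1. Stack: []
Reduced word: (empty)

Answer: yes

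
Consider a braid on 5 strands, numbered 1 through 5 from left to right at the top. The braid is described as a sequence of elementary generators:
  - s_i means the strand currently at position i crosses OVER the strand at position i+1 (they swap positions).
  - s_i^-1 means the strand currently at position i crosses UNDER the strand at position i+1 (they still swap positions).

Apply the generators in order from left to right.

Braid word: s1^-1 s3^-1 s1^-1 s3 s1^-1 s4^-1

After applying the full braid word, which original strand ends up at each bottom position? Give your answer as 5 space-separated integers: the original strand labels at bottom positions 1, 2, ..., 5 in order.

Answer: 2 1 3 5 4

Derivation:
Gen 1 (s1^-1): strand 1 crosses under strand 2. Perm now: [2 1 3 4 5]
Gen 2 (s3^-1): strand 3 crosses under strand 4. Perm now: [2 1 4 3 5]
Gen 3 (s1^-1): strand 2 crosses under strand 1. Perm now: [1 2 4 3 5]
Gen 4 (s3): strand 4 crosses over strand 3. Perm now: [1 2 3 4 5]
Gen 5 (s1^-1): strand 1 crosses under strand 2. Perm now: [2 1 3 4 5]
Gen 6 (s4^-1): strand 4 crosses under strand 5. Perm now: [2 1 3 5 4]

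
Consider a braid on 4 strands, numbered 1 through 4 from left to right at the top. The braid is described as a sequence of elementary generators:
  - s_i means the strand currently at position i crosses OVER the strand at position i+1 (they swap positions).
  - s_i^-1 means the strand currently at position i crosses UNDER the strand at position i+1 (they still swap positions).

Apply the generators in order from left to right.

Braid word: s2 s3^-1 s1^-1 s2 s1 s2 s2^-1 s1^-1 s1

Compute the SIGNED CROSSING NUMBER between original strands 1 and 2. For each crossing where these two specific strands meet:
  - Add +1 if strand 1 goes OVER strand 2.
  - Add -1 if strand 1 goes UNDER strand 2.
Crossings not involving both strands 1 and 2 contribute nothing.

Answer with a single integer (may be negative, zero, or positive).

Answer: 0

Derivation:
Gen 1: crossing 2x3. Both 1&2? no. Sum: 0
Gen 2: crossing 2x4. Both 1&2? no. Sum: 0
Gen 3: crossing 1x3. Both 1&2? no. Sum: 0
Gen 4: crossing 1x4. Both 1&2? no. Sum: 0
Gen 5: crossing 3x4. Both 1&2? no. Sum: 0
Gen 6: crossing 3x1. Both 1&2? no. Sum: 0
Gen 7: crossing 1x3. Both 1&2? no. Sum: 0
Gen 8: crossing 4x3. Both 1&2? no. Sum: 0
Gen 9: crossing 3x4. Both 1&2? no. Sum: 0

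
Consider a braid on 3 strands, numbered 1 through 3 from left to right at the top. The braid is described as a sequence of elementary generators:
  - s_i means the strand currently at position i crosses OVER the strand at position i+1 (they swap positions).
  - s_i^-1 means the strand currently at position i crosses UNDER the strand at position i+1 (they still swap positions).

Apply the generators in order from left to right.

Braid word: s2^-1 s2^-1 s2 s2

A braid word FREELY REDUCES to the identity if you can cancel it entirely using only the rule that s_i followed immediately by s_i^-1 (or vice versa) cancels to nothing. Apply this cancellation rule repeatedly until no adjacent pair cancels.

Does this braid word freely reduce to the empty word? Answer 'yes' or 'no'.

Answer: yes

Derivation:
Gen 1 (s2^-1): push. Stack: [s2^-1]
Gen 2 (s2^-1): push. Stack: [s2^-1 s2^-1]
Gen 3 (s2): cancels prior s2^-1. Stack: [s2^-1]
Gen 4 (s2): cancels prior s2^-1. Stack: []
Reduced word: (empty)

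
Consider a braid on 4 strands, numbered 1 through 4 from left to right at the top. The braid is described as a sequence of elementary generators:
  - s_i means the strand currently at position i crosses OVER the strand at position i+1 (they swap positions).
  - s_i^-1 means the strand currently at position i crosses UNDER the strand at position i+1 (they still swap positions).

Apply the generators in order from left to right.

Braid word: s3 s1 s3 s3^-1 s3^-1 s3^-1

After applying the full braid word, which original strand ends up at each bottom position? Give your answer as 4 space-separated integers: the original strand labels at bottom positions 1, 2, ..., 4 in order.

Answer: 2 1 4 3

Derivation:
Gen 1 (s3): strand 3 crosses over strand 4. Perm now: [1 2 4 3]
Gen 2 (s1): strand 1 crosses over strand 2. Perm now: [2 1 4 3]
Gen 3 (s3): strand 4 crosses over strand 3. Perm now: [2 1 3 4]
Gen 4 (s3^-1): strand 3 crosses under strand 4. Perm now: [2 1 4 3]
Gen 5 (s3^-1): strand 4 crosses under strand 3. Perm now: [2 1 3 4]
Gen 6 (s3^-1): strand 3 crosses under strand 4. Perm now: [2 1 4 3]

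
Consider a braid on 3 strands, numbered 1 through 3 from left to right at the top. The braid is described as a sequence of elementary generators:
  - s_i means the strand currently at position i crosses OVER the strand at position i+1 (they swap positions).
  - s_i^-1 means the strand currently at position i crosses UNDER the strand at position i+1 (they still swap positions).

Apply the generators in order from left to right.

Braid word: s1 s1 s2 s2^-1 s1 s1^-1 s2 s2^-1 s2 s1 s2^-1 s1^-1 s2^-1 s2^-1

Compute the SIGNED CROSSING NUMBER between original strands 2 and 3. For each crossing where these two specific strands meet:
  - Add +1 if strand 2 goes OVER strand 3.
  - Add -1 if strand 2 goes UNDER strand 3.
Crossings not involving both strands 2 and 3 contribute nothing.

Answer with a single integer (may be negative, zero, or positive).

Answer: 6

Derivation:
Gen 1: crossing 1x2. Both 2&3? no. Sum: 0
Gen 2: crossing 2x1. Both 2&3? no. Sum: 0
Gen 3: 2 over 3. Both 2&3? yes. Contrib: +1. Sum: 1
Gen 4: 3 under 2. Both 2&3? yes. Contrib: +1. Sum: 2
Gen 5: crossing 1x2. Both 2&3? no. Sum: 2
Gen 6: crossing 2x1. Both 2&3? no. Sum: 2
Gen 7: 2 over 3. Both 2&3? yes. Contrib: +1. Sum: 3
Gen 8: 3 under 2. Both 2&3? yes. Contrib: +1. Sum: 4
Gen 9: 2 over 3. Both 2&3? yes. Contrib: +1. Sum: 5
Gen 10: crossing 1x3. Both 2&3? no. Sum: 5
Gen 11: crossing 1x2. Both 2&3? no. Sum: 5
Gen 12: 3 under 2. Both 2&3? yes. Contrib: +1. Sum: 6
Gen 13: crossing 3x1. Both 2&3? no. Sum: 6
Gen 14: crossing 1x3. Both 2&3? no. Sum: 6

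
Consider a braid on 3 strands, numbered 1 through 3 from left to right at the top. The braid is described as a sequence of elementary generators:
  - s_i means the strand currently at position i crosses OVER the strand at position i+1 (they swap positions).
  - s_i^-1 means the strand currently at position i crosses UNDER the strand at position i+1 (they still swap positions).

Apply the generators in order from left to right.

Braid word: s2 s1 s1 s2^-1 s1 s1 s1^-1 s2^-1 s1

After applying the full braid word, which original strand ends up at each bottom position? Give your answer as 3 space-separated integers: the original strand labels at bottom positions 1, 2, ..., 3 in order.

Answer: 3 2 1

Derivation:
Gen 1 (s2): strand 2 crosses over strand 3. Perm now: [1 3 2]
Gen 2 (s1): strand 1 crosses over strand 3. Perm now: [3 1 2]
Gen 3 (s1): strand 3 crosses over strand 1. Perm now: [1 3 2]
Gen 4 (s2^-1): strand 3 crosses under strand 2. Perm now: [1 2 3]
Gen 5 (s1): strand 1 crosses over strand 2. Perm now: [2 1 3]
Gen 6 (s1): strand 2 crosses over strand 1. Perm now: [1 2 3]
Gen 7 (s1^-1): strand 1 crosses under strand 2. Perm now: [2 1 3]
Gen 8 (s2^-1): strand 1 crosses under strand 3. Perm now: [2 3 1]
Gen 9 (s1): strand 2 crosses over strand 3. Perm now: [3 2 1]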